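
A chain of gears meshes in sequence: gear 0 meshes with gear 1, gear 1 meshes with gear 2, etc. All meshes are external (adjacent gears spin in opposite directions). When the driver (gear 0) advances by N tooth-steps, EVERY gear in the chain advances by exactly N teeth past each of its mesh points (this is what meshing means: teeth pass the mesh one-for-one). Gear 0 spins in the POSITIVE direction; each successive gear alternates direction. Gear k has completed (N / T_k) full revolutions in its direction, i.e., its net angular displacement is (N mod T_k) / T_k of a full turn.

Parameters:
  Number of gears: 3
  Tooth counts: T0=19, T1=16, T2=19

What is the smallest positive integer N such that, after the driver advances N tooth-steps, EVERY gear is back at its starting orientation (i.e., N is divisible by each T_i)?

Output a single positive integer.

Gear k returns to start when N is a multiple of T_k.
All gears at start simultaneously when N is a common multiple of [19, 16, 19]; the smallest such N is lcm(19, 16, 19).
Start: lcm = T0 = 19
Fold in T1=16: gcd(19, 16) = 1; lcm(19, 16) = 19 * 16 / 1 = 304 / 1 = 304
Fold in T2=19: gcd(304, 19) = 19; lcm(304, 19) = 304 * 19 / 19 = 5776 / 19 = 304
Full cycle length = 304

Answer: 304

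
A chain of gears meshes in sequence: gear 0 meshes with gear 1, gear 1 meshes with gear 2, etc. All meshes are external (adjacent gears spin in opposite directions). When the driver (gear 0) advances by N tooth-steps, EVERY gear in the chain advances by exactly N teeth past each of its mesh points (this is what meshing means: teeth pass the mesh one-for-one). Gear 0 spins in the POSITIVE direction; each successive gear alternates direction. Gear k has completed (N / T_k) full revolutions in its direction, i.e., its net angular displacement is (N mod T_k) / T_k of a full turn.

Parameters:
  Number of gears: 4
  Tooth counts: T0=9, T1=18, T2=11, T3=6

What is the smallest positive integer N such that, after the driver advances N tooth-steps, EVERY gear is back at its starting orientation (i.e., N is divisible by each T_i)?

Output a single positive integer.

Gear k returns to start when N is a multiple of T_k.
All gears at start simultaneously when N is a common multiple of [9, 18, 11, 6]; the smallest such N is lcm(9, 18, 11, 6).
Start: lcm = T0 = 9
Fold in T1=18: gcd(9, 18) = 9; lcm(9, 18) = 9 * 18 / 9 = 162 / 9 = 18
Fold in T2=11: gcd(18, 11) = 1; lcm(18, 11) = 18 * 11 / 1 = 198 / 1 = 198
Fold in T3=6: gcd(198, 6) = 6; lcm(198, 6) = 198 * 6 / 6 = 1188 / 6 = 198
Full cycle length = 198

Answer: 198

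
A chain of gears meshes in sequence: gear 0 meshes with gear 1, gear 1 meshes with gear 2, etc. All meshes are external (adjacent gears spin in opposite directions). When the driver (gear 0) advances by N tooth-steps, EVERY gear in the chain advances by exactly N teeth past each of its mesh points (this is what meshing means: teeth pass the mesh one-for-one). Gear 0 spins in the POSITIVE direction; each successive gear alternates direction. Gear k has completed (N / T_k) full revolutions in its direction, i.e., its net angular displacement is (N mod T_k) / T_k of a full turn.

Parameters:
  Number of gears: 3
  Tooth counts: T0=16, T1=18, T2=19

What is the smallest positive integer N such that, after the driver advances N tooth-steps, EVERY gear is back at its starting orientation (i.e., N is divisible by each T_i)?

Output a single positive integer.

Gear k returns to start when N is a multiple of T_k.
All gears at start simultaneously when N is a common multiple of [16, 18, 19]; the smallest such N is lcm(16, 18, 19).
Start: lcm = T0 = 16
Fold in T1=18: gcd(16, 18) = 2; lcm(16, 18) = 16 * 18 / 2 = 288 / 2 = 144
Fold in T2=19: gcd(144, 19) = 1; lcm(144, 19) = 144 * 19 / 1 = 2736 / 1 = 2736
Full cycle length = 2736

Answer: 2736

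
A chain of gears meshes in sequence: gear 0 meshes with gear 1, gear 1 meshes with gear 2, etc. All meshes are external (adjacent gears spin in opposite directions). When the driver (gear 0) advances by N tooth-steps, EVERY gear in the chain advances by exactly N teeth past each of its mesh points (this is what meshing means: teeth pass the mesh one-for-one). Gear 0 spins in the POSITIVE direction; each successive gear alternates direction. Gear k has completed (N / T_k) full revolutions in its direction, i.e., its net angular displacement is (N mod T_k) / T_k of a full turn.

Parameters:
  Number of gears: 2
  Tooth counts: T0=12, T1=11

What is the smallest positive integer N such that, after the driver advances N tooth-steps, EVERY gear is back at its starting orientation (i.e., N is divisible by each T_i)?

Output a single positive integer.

Gear k returns to start when N is a multiple of T_k.
All gears at start simultaneously when N is a common multiple of [12, 11]; the smallest such N is lcm(12, 11).
Start: lcm = T0 = 12
Fold in T1=11: gcd(12, 11) = 1; lcm(12, 11) = 12 * 11 / 1 = 132 / 1 = 132
Full cycle length = 132

Answer: 132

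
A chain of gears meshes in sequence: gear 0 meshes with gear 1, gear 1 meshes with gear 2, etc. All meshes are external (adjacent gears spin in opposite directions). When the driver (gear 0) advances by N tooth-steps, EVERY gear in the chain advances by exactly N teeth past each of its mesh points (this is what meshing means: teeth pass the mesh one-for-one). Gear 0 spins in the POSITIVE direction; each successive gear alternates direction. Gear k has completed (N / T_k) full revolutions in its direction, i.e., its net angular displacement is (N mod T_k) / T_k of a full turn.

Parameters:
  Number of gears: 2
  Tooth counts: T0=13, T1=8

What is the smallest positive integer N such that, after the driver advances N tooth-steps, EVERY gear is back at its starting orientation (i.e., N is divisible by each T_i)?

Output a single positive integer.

Answer: 104

Derivation:
Gear k returns to start when N is a multiple of T_k.
All gears at start simultaneously when N is a common multiple of [13, 8]; the smallest such N is lcm(13, 8).
Start: lcm = T0 = 13
Fold in T1=8: gcd(13, 8) = 1; lcm(13, 8) = 13 * 8 / 1 = 104 / 1 = 104
Full cycle length = 104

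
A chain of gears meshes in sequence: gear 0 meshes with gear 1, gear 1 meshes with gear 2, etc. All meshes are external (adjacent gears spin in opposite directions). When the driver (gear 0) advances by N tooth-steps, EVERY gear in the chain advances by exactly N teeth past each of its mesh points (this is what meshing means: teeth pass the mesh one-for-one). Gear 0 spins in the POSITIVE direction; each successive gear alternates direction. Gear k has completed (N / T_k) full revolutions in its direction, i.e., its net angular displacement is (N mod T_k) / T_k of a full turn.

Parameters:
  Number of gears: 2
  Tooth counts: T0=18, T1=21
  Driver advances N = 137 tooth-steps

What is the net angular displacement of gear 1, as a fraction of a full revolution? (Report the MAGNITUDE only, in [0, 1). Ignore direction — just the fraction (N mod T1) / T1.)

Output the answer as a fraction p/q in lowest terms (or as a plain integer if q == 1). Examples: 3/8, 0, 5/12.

Answer: 11/21

Derivation:
Chain of 2 gears, tooth counts: [18, 21]
  gear 0: T0=18, direction=positive, advance = 137 mod 18 = 11 teeth = 11/18 turn
  gear 1: T1=21, direction=negative, advance = 137 mod 21 = 11 teeth = 11/21 turn
Gear 1: 137 mod 21 = 11
Fraction = 11 / 21 = 11/21 (gcd(11,21)=1) = 11/21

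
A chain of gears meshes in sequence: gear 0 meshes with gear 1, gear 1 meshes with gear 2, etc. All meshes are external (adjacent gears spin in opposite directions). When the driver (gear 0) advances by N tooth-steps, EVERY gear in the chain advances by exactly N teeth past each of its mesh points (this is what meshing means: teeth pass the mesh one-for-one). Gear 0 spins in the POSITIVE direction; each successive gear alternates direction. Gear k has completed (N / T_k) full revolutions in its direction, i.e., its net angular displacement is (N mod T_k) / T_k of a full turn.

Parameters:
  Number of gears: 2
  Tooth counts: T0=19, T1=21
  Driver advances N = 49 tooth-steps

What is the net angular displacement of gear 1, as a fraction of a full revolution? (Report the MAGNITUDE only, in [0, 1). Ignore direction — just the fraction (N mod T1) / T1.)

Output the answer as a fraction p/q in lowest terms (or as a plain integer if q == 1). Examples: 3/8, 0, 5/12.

Chain of 2 gears, tooth counts: [19, 21]
  gear 0: T0=19, direction=positive, advance = 49 mod 19 = 11 teeth = 11/19 turn
  gear 1: T1=21, direction=negative, advance = 49 mod 21 = 7 teeth = 7/21 turn
Gear 1: 49 mod 21 = 7
Fraction = 7 / 21 = 1/3 (gcd(7,21)=7) = 1/3

Answer: 1/3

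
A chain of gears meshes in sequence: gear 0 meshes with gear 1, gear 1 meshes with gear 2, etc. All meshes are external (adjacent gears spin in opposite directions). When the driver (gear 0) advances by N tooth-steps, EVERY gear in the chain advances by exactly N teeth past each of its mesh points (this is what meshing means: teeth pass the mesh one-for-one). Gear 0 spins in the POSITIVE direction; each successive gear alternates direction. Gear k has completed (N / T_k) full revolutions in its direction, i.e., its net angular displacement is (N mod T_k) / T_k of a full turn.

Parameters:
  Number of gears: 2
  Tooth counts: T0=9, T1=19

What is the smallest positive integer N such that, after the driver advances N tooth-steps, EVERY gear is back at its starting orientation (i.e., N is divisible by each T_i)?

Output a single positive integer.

Gear k returns to start when N is a multiple of T_k.
All gears at start simultaneously when N is a common multiple of [9, 19]; the smallest such N is lcm(9, 19).
Start: lcm = T0 = 9
Fold in T1=19: gcd(9, 19) = 1; lcm(9, 19) = 9 * 19 / 1 = 171 / 1 = 171
Full cycle length = 171

Answer: 171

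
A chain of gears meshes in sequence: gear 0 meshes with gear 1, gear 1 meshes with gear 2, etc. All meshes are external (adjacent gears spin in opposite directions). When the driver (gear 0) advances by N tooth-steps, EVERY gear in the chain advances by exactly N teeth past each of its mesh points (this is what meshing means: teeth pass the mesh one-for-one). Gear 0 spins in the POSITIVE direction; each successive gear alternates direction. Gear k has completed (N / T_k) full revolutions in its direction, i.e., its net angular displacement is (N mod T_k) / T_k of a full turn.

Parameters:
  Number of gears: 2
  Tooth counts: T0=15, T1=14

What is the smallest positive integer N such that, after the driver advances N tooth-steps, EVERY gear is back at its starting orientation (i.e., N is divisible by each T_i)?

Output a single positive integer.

Answer: 210

Derivation:
Gear k returns to start when N is a multiple of T_k.
All gears at start simultaneously when N is a common multiple of [15, 14]; the smallest such N is lcm(15, 14).
Start: lcm = T0 = 15
Fold in T1=14: gcd(15, 14) = 1; lcm(15, 14) = 15 * 14 / 1 = 210 / 1 = 210
Full cycle length = 210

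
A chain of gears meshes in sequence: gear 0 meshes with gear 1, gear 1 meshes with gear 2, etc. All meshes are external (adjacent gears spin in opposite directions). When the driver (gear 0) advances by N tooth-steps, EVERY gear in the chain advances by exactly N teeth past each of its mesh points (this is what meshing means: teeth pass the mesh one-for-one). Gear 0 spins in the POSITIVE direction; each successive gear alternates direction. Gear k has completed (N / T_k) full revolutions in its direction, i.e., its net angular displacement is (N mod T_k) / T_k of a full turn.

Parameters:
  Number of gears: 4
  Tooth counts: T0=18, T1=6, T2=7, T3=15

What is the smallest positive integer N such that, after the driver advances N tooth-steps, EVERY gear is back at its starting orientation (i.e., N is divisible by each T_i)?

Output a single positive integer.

Gear k returns to start when N is a multiple of T_k.
All gears at start simultaneously when N is a common multiple of [18, 6, 7, 15]; the smallest such N is lcm(18, 6, 7, 15).
Start: lcm = T0 = 18
Fold in T1=6: gcd(18, 6) = 6; lcm(18, 6) = 18 * 6 / 6 = 108 / 6 = 18
Fold in T2=7: gcd(18, 7) = 1; lcm(18, 7) = 18 * 7 / 1 = 126 / 1 = 126
Fold in T3=15: gcd(126, 15) = 3; lcm(126, 15) = 126 * 15 / 3 = 1890 / 3 = 630
Full cycle length = 630

Answer: 630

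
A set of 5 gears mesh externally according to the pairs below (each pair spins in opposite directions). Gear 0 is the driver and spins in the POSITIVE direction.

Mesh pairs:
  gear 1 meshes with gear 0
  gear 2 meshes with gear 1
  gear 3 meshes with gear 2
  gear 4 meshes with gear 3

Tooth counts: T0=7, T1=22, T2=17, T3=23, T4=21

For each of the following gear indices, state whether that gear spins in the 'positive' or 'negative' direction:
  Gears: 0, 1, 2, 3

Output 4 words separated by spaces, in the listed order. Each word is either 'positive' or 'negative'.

Gear 0 (driver): positive (depth 0)
  gear 1: meshes with gear 0 -> depth 1 -> negative (opposite of gear 0)
  gear 2: meshes with gear 1 -> depth 2 -> positive (opposite of gear 1)
  gear 3: meshes with gear 2 -> depth 3 -> negative (opposite of gear 2)
  gear 4: meshes with gear 3 -> depth 4 -> positive (opposite of gear 3)
Queried indices 0, 1, 2, 3 -> positive, negative, positive, negative

Answer: positive negative positive negative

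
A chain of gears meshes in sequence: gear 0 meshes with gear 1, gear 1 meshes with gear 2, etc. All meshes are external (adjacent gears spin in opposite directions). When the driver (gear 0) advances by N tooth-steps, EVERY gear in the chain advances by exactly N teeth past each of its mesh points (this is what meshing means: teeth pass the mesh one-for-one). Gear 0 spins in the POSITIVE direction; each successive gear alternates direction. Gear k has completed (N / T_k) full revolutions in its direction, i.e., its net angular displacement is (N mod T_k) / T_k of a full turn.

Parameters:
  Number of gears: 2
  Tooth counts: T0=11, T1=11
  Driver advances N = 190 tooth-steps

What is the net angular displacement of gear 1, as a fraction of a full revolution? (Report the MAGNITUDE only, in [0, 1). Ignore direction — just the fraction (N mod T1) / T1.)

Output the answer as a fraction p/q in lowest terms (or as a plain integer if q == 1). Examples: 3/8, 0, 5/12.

Answer: 3/11

Derivation:
Chain of 2 gears, tooth counts: [11, 11]
  gear 0: T0=11, direction=positive, advance = 190 mod 11 = 3 teeth = 3/11 turn
  gear 1: T1=11, direction=negative, advance = 190 mod 11 = 3 teeth = 3/11 turn
Gear 1: 190 mod 11 = 3
Fraction = 3 / 11 = 3/11 (gcd(3,11)=1) = 3/11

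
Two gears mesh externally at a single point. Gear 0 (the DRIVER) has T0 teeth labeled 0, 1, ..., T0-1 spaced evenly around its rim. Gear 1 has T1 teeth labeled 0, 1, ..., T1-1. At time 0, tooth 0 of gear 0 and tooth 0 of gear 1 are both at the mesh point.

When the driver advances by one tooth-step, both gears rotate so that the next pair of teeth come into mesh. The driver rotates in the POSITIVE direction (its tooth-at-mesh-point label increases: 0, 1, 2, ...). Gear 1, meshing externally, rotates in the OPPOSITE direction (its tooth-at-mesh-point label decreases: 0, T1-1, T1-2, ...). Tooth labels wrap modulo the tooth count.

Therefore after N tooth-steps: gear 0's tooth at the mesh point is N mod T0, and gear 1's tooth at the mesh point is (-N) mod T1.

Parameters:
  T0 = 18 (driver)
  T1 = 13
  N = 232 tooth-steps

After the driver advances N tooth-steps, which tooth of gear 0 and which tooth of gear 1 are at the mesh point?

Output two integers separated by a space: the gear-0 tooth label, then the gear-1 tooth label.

Gear 0 (driver, T0=18): tooth at mesh = N mod T0
  232 = 12 * 18 + 16, so 232 mod 18 = 16
  gear 0 tooth = 16
Gear 1 (driven, T1=13): tooth at mesh = (-N) mod T1
  232 = 17 * 13 + 11, so 232 mod 13 = 11
  (-232) mod 13 = (-11) mod 13 = 13 - 11 = 2
Mesh after 232 steps: gear-0 tooth 16 meets gear-1 tooth 2

Answer: 16 2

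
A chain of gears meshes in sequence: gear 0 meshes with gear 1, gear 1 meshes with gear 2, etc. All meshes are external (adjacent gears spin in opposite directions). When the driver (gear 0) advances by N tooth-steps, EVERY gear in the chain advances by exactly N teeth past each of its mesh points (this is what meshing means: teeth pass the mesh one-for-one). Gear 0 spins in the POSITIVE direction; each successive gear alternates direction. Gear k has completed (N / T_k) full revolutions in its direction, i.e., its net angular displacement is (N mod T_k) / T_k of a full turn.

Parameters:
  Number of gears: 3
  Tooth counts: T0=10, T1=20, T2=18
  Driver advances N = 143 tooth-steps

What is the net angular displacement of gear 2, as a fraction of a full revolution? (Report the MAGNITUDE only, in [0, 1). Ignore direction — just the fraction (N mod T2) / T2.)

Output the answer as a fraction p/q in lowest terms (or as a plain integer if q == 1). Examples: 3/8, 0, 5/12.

Answer: 17/18

Derivation:
Chain of 3 gears, tooth counts: [10, 20, 18]
  gear 0: T0=10, direction=positive, advance = 143 mod 10 = 3 teeth = 3/10 turn
  gear 1: T1=20, direction=negative, advance = 143 mod 20 = 3 teeth = 3/20 turn
  gear 2: T2=18, direction=positive, advance = 143 mod 18 = 17 teeth = 17/18 turn
Gear 2: 143 mod 18 = 17
Fraction = 17 / 18 = 17/18 (gcd(17,18)=1) = 17/18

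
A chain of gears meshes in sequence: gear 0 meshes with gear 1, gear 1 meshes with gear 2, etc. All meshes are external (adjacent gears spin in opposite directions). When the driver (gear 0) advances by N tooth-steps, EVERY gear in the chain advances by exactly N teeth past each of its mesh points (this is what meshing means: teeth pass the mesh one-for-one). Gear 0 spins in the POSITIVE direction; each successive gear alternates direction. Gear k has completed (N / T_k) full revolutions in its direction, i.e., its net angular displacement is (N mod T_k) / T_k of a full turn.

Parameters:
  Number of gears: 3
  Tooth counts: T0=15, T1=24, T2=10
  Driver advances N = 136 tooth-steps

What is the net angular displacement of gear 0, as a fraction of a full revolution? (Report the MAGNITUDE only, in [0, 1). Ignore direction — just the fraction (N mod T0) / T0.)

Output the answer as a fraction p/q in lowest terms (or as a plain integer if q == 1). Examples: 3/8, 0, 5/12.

Chain of 3 gears, tooth counts: [15, 24, 10]
  gear 0: T0=15, direction=positive, advance = 136 mod 15 = 1 teeth = 1/15 turn
  gear 1: T1=24, direction=negative, advance = 136 mod 24 = 16 teeth = 16/24 turn
  gear 2: T2=10, direction=positive, advance = 136 mod 10 = 6 teeth = 6/10 turn
Gear 0: 136 mod 15 = 1
Fraction = 1 / 15 = 1/15 (gcd(1,15)=1) = 1/15

Answer: 1/15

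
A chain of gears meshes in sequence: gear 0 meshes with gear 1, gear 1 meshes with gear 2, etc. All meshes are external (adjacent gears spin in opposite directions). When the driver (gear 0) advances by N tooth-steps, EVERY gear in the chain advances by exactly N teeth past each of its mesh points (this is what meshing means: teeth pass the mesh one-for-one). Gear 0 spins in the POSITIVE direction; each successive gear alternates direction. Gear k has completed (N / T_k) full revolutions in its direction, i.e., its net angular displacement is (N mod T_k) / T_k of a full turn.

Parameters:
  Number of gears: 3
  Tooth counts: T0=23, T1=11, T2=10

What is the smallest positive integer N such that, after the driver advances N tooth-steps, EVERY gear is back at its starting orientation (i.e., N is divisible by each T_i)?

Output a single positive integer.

Answer: 2530

Derivation:
Gear k returns to start when N is a multiple of T_k.
All gears at start simultaneously when N is a common multiple of [23, 11, 10]; the smallest such N is lcm(23, 11, 10).
Start: lcm = T0 = 23
Fold in T1=11: gcd(23, 11) = 1; lcm(23, 11) = 23 * 11 / 1 = 253 / 1 = 253
Fold in T2=10: gcd(253, 10) = 1; lcm(253, 10) = 253 * 10 / 1 = 2530 / 1 = 2530
Full cycle length = 2530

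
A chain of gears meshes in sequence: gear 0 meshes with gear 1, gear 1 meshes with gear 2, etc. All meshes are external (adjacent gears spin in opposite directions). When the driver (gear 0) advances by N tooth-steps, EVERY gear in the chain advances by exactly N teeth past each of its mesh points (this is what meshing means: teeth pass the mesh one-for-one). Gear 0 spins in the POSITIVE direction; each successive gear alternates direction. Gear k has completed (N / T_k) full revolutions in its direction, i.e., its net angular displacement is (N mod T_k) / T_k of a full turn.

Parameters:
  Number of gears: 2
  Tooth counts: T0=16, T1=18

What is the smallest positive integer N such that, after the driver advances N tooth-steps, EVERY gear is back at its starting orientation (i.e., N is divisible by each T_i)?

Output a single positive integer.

Answer: 144

Derivation:
Gear k returns to start when N is a multiple of T_k.
All gears at start simultaneously when N is a common multiple of [16, 18]; the smallest such N is lcm(16, 18).
Start: lcm = T0 = 16
Fold in T1=18: gcd(16, 18) = 2; lcm(16, 18) = 16 * 18 / 2 = 288 / 2 = 144
Full cycle length = 144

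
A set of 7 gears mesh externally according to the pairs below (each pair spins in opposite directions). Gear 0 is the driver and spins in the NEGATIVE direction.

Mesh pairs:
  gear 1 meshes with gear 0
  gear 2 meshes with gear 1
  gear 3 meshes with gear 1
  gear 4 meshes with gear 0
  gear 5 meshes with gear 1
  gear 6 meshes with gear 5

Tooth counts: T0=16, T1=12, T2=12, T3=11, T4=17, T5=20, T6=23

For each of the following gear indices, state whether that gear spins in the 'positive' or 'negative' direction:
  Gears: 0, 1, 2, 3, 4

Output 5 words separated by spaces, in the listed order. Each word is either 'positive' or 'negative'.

Gear 0 (driver): negative (depth 0)
  gear 1: meshes with gear 0 -> depth 1 -> positive (opposite of gear 0)
  gear 2: meshes with gear 1 -> depth 2 -> negative (opposite of gear 1)
  gear 3: meshes with gear 1 -> depth 2 -> negative (opposite of gear 1)
  gear 4: meshes with gear 0 -> depth 1 -> positive (opposite of gear 0)
  gear 5: meshes with gear 1 -> depth 2 -> negative (opposite of gear 1)
  gear 6: meshes with gear 5 -> depth 3 -> positive (opposite of gear 5)
Queried indices 0, 1, 2, 3, 4 -> negative, positive, negative, negative, positive

Answer: negative positive negative negative positive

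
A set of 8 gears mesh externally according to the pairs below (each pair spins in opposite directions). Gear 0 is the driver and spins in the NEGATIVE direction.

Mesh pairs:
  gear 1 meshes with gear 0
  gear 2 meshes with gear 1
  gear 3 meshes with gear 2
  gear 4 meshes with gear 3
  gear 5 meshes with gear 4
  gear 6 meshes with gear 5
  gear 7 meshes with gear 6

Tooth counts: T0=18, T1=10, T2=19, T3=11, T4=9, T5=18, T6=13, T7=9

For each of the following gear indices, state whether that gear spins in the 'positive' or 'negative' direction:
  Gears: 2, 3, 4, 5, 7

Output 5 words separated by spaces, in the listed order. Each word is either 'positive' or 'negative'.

Gear 0 (driver): negative (depth 0)
  gear 1: meshes with gear 0 -> depth 1 -> positive (opposite of gear 0)
  gear 2: meshes with gear 1 -> depth 2 -> negative (opposite of gear 1)
  gear 3: meshes with gear 2 -> depth 3 -> positive (opposite of gear 2)
  gear 4: meshes with gear 3 -> depth 4 -> negative (opposite of gear 3)
  gear 5: meshes with gear 4 -> depth 5 -> positive (opposite of gear 4)
  gear 6: meshes with gear 5 -> depth 6 -> negative (opposite of gear 5)
  gear 7: meshes with gear 6 -> depth 7 -> positive (opposite of gear 6)
Queried indices 2, 3, 4, 5, 7 -> negative, positive, negative, positive, positive

Answer: negative positive negative positive positive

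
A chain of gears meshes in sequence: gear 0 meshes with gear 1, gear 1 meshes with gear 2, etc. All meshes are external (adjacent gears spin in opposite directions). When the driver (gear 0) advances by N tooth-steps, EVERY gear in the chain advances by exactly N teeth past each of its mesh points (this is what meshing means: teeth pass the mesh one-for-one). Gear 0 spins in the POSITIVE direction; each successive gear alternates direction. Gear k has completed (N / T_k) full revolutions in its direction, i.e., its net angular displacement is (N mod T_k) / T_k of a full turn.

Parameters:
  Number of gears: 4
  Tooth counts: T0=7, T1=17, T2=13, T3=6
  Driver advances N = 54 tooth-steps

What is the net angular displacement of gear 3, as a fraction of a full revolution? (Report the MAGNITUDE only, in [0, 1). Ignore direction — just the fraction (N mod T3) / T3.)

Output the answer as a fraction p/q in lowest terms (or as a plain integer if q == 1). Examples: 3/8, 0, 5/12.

Chain of 4 gears, tooth counts: [7, 17, 13, 6]
  gear 0: T0=7, direction=positive, advance = 54 mod 7 = 5 teeth = 5/7 turn
  gear 1: T1=17, direction=negative, advance = 54 mod 17 = 3 teeth = 3/17 turn
  gear 2: T2=13, direction=positive, advance = 54 mod 13 = 2 teeth = 2/13 turn
  gear 3: T3=6, direction=negative, advance = 54 mod 6 = 0 teeth = 0/6 turn
Gear 3: 54 mod 6 = 0
Fraction = 0 / 6 = 0/1 (gcd(0,6)=6) = 0

Answer: 0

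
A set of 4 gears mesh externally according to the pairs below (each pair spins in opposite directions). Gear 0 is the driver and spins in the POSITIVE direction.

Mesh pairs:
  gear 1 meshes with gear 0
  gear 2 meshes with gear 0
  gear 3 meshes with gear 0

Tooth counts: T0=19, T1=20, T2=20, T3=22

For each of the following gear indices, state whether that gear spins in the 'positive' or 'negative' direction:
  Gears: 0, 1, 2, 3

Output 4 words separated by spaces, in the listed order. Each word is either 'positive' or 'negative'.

Answer: positive negative negative negative

Derivation:
Gear 0 (driver): positive (depth 0)
  gear 1: meshes with gear 0 -> depth 1 -> negative (opposite of gear 0)
  gear 2: meshes with gear 0 -> depth 1 -> negative (opposite of gear 0)
  gear 3: meshes with gear 0 -> depth 1 -> negative (opposite of gear 0)
Queried indices 0, 1, 2, 3 -> positive, negative, negative, negative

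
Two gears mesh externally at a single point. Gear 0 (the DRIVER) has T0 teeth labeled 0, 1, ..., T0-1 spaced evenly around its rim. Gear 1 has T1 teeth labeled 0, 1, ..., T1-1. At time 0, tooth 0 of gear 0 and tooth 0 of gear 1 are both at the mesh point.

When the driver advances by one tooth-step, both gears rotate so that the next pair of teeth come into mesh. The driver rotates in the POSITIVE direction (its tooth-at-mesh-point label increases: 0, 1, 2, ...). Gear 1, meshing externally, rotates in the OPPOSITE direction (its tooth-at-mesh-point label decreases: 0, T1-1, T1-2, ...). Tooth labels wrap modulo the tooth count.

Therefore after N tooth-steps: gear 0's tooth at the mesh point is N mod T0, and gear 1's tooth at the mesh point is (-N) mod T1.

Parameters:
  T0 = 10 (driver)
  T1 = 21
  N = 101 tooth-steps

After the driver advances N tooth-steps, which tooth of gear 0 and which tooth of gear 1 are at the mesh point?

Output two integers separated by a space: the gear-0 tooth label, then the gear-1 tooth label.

Answer: 1 4

Derivation:
Gear 0 (driver, T0=10): tooth at mesh = N mod T0
  101 = 10 * 10 + 1, so 101 mod 10 = 1
  gear 0 tooth = 1
Gear 1 (driven, T1=21): tooth at mesh = (-N) mod T1
  101 = 4 * 21 + 17, so 101 mod 21 = 17
  (-101) mod 21 = (-17) mod 21 = 21 - 17 = 4
Mesh after 101 steps: gear-0 tooth 1 meets gear-1 tooth 4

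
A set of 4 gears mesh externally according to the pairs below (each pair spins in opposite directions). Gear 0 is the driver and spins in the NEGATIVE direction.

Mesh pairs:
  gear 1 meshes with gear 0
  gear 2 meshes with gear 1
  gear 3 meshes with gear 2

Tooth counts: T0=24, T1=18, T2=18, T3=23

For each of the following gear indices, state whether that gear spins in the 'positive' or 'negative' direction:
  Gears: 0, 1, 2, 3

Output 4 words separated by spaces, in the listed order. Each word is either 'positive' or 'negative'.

Gear 0 (driver): negative (depth 0)
  gear 1: meshes with gear 0 -> depth 1 -> positive (opposite of gear 0)
  gear 2: meshes with gear 1 -> depth 2 -> negative (opposite of gear 1)
  gear 3: meshes with gear 2 -> depth 3 -> positive (opposite of gear 2)
Queried indices 0, 1, 2, 3 -> negative, positive, negative, positive

Answer: negative positive negative positive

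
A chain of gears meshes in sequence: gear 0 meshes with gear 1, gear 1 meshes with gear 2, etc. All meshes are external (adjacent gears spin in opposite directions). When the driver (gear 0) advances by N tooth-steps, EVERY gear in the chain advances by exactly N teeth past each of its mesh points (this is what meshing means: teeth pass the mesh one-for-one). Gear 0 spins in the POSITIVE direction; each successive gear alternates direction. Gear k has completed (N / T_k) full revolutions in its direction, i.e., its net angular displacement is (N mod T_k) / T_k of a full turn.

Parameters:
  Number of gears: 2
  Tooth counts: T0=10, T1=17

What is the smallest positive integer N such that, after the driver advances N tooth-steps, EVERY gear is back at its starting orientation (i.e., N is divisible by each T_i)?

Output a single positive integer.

Gear k returns to start when N is a multiple of T_k.
All gears at start simultaneously when N is a common multiple of [10, 17]; the smallest such N is lcm(10, 17).
Start: lcm = T0 = 10
Fold in T1=17: gcd(10, 17) = 1; lcm(10, 17) = 10 * 17 / 1 = 170 / 1 = 170
Full cycle length = 170

Answer: 170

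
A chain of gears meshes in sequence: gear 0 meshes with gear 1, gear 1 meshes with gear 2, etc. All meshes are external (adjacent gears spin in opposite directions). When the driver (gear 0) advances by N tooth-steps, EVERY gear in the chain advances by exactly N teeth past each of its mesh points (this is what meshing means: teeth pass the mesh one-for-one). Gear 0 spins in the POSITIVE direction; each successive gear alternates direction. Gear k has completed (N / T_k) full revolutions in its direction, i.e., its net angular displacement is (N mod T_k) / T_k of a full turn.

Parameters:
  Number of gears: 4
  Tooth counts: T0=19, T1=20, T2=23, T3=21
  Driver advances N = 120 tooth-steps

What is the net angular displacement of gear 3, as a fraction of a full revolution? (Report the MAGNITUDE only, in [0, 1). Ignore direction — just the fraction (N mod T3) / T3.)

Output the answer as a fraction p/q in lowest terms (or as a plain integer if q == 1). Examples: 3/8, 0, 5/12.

Answer: 5/7

Derivation:
Chain of 4 gears, tooth counts: [19, 20, 23, 21]
  gear 0: T0=19, direction=positive, advance = 120 mod 19 = 6 teeth = 6/19 turn
  gear 1: T1=20, direction=negative, advance = 120 mod 20 = 0 teeth = 0/20 turn
  gear 2: T2=23, direction=positive, advance = 120 mod 23 = 5 teeth = 5/23 turn
  gear 3: T3=21, direction=negative, advance = 120 mod 21 = 15 teeth = 15/21 turn
Gear 3: 120 mod 21 = 15
Fraction = 15 / 21 = 5/7 (gcd(15,21)=3) = 5/7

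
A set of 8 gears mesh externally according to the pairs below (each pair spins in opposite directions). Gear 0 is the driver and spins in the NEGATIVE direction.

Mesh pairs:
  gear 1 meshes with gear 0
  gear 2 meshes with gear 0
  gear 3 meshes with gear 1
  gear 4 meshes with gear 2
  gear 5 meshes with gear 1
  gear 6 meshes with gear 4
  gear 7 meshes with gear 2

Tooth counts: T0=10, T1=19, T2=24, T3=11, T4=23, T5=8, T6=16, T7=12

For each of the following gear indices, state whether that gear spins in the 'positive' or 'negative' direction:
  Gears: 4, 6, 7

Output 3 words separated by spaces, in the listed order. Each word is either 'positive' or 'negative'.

Answer: negative positive negative

Derivation:
Gear 0 (driver): negative (depth 0)
  gear 1: meshes with gear 0 -> depth 1 -> positive (opposite of gear 0)
  gear 2: meshes with gear 0 -> depth 1 -> positive (opposite of gear 0)
  gear 3: meshes with gear 1 -> depth 2 -> negative (opposite of gear 1)
  gear 4: meshes with gear 2 -> depth 2 -> negative (opposite of gear 2)
  gear 5: meshes with gear 1 -> depth 2 -> negative (opposite of gear 1)
  gear 6: meshes with gear 4 -> depth 3 -> positive (opposite of gear 4)
  gear 7: meshes with gear 2 -> depth 2 -> negative (opposite of gear 2)
Queried indices 4, 6, 7 -> negative, positive, negative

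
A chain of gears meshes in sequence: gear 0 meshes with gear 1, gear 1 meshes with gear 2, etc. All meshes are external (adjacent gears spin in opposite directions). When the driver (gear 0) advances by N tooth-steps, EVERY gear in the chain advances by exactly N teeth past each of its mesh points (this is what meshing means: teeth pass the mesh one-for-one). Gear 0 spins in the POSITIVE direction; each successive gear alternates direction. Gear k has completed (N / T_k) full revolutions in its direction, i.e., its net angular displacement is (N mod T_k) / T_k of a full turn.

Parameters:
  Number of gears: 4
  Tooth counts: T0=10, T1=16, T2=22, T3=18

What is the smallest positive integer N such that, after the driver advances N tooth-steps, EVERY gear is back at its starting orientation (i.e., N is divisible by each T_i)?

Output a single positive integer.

Gear k returns to start when N is a multiple of T_k.
All gears at start simultaneously when N is a common multiple of [10, 16, 22, 18]; the smallest such N is lcm(10, 16, 22, 18).
Start: lcm = T0 = 10
Fold in T1=16: gcd(10, 16) = 2; lcm(10, 16) = 10 * 16 / 2 = 160 / 2 = 80
Fold in T2=22: gcd(80, 22) = 2; lcm(80, 22) = 80 * 22 / 2 = 1760 / 2 = 880
Fold in T3=18: gcd(880, 18) = 2; lcm(880, 18) = 880 * 18 / 2 = 15840 / 2 = 7920
Full cycle length = 7920

Answer: 7920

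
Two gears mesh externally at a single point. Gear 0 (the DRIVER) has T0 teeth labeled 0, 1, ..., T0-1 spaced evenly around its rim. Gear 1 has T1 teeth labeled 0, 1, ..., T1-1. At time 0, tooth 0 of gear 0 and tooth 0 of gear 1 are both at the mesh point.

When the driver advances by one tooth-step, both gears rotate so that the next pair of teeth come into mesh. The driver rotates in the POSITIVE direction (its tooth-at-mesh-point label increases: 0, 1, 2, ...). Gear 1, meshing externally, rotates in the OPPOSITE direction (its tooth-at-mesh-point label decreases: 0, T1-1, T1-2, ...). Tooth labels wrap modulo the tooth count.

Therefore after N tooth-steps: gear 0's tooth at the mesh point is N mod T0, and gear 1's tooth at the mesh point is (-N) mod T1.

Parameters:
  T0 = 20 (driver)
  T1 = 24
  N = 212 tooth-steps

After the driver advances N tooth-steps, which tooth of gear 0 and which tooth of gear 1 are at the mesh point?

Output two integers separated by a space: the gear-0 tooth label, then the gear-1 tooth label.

Answer: 12 4

Derivation:
Gear 0 (driver, T0=20): tooth at mesh = N mod T0
  212 = 10 * 20 + 12, so 212 mod 20 = 12
  gear 0 tooth = 12
Gear 1 (driven, T1=24): tooth at mesh = (-N) mod T1
  212 = 8 * 24 + 20, so 212 mod 24 = 20
  (-212) mod 24 = (-20) mod 24 = 24 - 20 = 4
Mesh after 212 steps: gear-0 tooth 12 meets gear-1 tooth 4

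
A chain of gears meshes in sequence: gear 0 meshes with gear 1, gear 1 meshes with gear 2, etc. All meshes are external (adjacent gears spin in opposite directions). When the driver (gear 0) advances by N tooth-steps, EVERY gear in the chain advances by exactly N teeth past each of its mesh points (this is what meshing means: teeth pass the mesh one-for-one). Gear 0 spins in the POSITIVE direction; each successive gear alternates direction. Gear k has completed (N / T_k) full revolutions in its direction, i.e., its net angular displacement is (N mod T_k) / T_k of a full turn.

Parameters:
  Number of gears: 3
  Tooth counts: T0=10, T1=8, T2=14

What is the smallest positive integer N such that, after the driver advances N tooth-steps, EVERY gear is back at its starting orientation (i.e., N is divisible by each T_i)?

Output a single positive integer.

Answer: 280

Derivation:
Gear k returns to start when N is a multiple of T_k.
All gears at start simultaneously when N is a common multiple of [10, 8, 14]; the smallest such N is lcm(10, 8, 14).
Start: lcm = T0 = 10
Fold in T1=8: gcd(10, 8) = 2; lcm(10, 8) = 10 * 8 / 2 = 80 / 2 = 40
Fold in T2=14: gcd(40, 14) = 2; lcm(40, 14) = 40 * 14 / 2 = 560 / 2 = 280
Full cycle length = 280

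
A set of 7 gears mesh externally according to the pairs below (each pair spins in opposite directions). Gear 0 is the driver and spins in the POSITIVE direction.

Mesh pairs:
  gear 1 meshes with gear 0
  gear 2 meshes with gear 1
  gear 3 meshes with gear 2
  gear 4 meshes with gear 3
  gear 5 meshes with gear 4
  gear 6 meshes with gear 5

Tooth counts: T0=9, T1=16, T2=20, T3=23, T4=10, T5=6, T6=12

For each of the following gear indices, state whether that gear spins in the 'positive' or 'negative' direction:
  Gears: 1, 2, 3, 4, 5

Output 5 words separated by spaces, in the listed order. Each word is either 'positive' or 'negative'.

Gear 0 (driver): positive (depth 0)
  gear 1: meshes with gear 0 -> depth 1 -> negative (opposite of gear 0)
  gear 2: meshes with gear 1 -> depth 2 -> positive (opposite of gear 1)
  gear 3: meshes with gear 2 -> depth 3 -> negative (opposite of gear 2)
  gear 4: meshes with gear 3 -> depth 4 -> positive (opposite of gear 3)
  gear 5: meshes with gear 4 -> depth 5 -> negative (opposite of gear 4)
  gear 6: meshes with gear 5 -> depth 6 -> positive (opposite of gear 5)
Queried indices 1, 2, 3, 4, 5 -> negative, positive, negative, positive, negative

Answer: negative positive negative positive negative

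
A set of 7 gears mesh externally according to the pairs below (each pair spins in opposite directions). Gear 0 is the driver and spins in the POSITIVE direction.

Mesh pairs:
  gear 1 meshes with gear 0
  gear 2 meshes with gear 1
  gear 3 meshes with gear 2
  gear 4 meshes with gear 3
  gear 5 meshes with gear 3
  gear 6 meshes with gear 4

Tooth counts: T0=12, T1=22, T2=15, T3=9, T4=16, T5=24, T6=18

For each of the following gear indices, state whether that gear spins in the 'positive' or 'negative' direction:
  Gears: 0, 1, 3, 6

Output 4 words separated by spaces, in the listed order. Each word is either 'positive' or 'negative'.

Gear 0 (driver): positive (depth 0)
  gear 1: meshes with gear 0 -> depth 1 -> negative (opposite of gear 0)
  gear 2: meshes with gear 1 -> depth 2 -> positive (opposite of gear 1)
  gear 3: meshes with gear 2 -> depth 3 -> negative (opposite of gear 2)
  gear 4: meshes with gear 3 -> depth 4 -> positive (opposite of gear 3)
  gear 5: meshes with gear 3 -> depth 4 -> positive (opposite of gear 3)
  gear 6: meshes with gear 4 -> depth 5 -> negative (opposite of gear 4)
Queried indices 0, 1, 3, 6 -> positive, negative, negative, negative

Answer: positive negative negative negative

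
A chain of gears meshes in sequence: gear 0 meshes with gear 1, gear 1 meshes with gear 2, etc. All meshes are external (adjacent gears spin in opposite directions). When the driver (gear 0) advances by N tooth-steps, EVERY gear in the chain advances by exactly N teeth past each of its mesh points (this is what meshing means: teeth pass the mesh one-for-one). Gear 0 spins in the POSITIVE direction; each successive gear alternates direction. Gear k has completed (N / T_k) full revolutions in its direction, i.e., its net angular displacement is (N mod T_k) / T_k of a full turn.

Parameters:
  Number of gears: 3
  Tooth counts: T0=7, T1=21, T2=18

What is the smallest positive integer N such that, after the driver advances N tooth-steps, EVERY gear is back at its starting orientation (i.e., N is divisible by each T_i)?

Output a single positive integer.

Answer: 126

Derivation:
Gear k returns to start when N is a multiple of T_k.
All gears at start simultaneously when N is a common multiple of [7, 21, 18]; the smallest such N is lcm(7, 21, 18).
Start: lcm = T0 = 7
Fold in T1=21: gcd(7, 21) = 7; lcm(7, 21) = 7 * 21 / 7 = 147 / 7 = 21
Fold in T2=18: gcd(21, 18) = 3; lcm(21, 18) = 21 * 18 / 3 = 378 / 3 = 126
Full cycle length = 126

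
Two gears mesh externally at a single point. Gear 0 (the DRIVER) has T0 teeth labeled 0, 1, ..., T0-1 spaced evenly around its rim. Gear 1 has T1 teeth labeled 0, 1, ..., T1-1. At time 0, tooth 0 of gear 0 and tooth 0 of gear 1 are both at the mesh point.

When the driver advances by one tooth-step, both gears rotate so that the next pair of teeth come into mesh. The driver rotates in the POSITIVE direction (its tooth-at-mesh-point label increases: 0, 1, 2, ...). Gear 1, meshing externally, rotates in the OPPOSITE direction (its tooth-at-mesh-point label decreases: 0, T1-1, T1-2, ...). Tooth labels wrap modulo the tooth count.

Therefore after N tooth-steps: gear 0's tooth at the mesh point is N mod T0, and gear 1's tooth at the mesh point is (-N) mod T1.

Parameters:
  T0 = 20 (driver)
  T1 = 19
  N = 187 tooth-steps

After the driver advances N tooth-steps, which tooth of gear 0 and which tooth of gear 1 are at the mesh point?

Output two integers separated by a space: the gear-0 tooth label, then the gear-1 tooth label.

Gear 0 (driver, T0=20): tooth at mesh = N mod T0
  187 = 9 * 20 + 7, so 187 mod 20 = 7
  gear 0 tooth = 7
Gear 1 (driven, T1=19): tooth at mesh = (-N) mod T1
  187 = 9 * 19 + 16, so 187 mod 19 = 16
  (-187) mod 19 = (-16) mod 19 = 19 - 16 = 3
Mesh after 187 steps: gear-0 tooth 7 meets gear-1 tooth 3

Answer: 7 3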